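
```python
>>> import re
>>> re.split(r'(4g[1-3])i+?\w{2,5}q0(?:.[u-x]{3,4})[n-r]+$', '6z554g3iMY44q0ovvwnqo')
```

With a capturing group present, the delimiter's captured portion is kept in the result list.

['6z55', '4g3', '']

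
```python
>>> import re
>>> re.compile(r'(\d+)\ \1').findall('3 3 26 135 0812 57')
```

['3']

`\1` is not a pattern — it's the concrete string captured by group 1, re-applied verbatim.
`findall` collects group 1 from the one match (1 total).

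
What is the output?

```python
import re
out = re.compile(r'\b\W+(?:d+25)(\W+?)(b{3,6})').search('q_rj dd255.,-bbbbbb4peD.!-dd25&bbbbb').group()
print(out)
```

.!-dd25&bbbbb

This matches a word boundary (`\b`, zero-width); then one or more of a non-word character; then one or more of the literal 'd', then the literal '25' (non-capturing group); then one or more of a non-word character (lazy) (captured); then 3 to 6 of a literal 'b' (captured).
`re.search` scans for the first position where the pattern succeeds.
The match spans [23:36] → '.!-dd25&bbbbb'.
Captured: group 1 = '&', group 2 = 'bbbbb'.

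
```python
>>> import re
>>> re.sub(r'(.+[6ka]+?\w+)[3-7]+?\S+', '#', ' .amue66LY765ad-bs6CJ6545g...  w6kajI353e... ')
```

'# '

The pattern matches one or more of any character, then one or more of one of [6ka] (lazy), then one or more of a word character (captured); then one or more of a character in [3-7] (lazy); then one or more of a non-whitespace character.
Matches: at [0:44] → ' .amue66LY765ad-bs6CJ6545g...  w6kajI353e...'.
Every occurrence is swapped for '#'.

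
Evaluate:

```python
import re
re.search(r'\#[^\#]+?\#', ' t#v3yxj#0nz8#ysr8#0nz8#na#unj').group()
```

`re.search` tries every starting position until one works.
The match spans [2:9] → '#v3yxj#'.

'#v3yxj#'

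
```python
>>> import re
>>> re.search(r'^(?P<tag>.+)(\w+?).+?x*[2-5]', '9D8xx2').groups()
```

('9D8', 'x')

The match spans [0:6] → '9D8xx2'.
Captured: group 1 = '9D8', group 2 = 'x'.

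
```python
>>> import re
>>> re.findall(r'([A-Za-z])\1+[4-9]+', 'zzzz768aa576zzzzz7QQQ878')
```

`\1` is not a pattern — it's the concrete string captured by group 1, re-applied verbatim.
Walking the string: at [0:7] match 'zzzz768', group 1 = 'z'; at [7:12] match 'aa576', group 1 = 'a'; at [12:18] match 'zzzzz7', group 1 = 'z'; at [18:24] match 'QQQ878', group 1 = 'Q'.
Because there's exactly one group, `findall` drops the full match and keeps group 1 from each hit.

['z', 'a', 'z', 'Q']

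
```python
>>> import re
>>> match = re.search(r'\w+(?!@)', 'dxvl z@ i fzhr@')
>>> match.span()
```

(0, 4)

`(?!…)`/`(?<!…)` only lets a position through if the neighbouring text does NOT match; no characters are consumed.
The match spans [0:4] → 'dxvl'.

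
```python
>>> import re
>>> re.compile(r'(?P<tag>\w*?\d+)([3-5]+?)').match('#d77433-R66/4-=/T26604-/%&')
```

`re.match` won't scan ahead — the pattern has to work from the very first character.
Here the pattern fails at index 0, so the call returns None.

None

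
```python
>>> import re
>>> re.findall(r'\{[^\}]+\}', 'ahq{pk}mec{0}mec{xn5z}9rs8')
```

['{pk}', '{0}', '{xn5z}']

Scanning left to right: at [3:7] → '{pk}'; at [10:13] → '{0}'; at [16:22] → '{xn5z}'.
With no groups in the pattern, `findall` gives back each whole match — 3 here.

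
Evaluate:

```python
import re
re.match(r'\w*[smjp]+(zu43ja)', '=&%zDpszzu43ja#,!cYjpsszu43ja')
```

None

`re.match` only tries the pattern at the start of the string.
Here the string doesn't start with a match, so the call returns None.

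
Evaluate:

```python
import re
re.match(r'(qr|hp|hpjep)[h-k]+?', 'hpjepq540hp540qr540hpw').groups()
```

`match` is anchored at position 0; if the pattern doesn't fit there, it returns None.
The match spans [0:3] → 'hpj'.
Captured: group 1 = 'hp'.

('hp',)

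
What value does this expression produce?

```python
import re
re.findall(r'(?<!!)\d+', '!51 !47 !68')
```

['1', '7', '8']

The negative lookaround is zero-width — it rules out positions where the adjacent text would match, without consuming anything.
Since nothing is captured, `findall` lists the 3 matched substrings directly.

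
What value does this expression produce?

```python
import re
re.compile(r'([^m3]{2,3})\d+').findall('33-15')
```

This matches 2 to 3 of any character except [m3] (captured); then one or more of a digit.
`findall` collects group 1 from the one match (1 total).

['-1']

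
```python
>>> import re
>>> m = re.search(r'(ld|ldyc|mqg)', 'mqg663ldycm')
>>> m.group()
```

'mqg'

`search` walks the string left to right and returns the first match it finds.
The match spans [0:3] → 'mqg'.
Captured: group 1 = 'mqg'.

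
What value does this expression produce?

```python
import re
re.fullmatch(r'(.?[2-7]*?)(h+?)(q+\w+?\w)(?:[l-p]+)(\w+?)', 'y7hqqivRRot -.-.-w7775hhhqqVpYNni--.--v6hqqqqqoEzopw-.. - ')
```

None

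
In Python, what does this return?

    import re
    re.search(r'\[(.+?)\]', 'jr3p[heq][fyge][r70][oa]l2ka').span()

(4, 9)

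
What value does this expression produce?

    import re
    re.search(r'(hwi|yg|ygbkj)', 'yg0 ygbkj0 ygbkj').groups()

The match spans [0:2] → 'yg'.
Captured: group 1 = 'yg'.

('yg',)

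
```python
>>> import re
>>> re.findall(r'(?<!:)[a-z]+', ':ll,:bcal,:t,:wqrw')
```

The negative lookahead/lookbehind blocks any match where the forbidden context is present.
Scanning left to right: at [2:3] → 'l'; at [6:9] → 'cal'; at [15:18] → 'qrw'.
No capturing groups, so `findall` returns the 3 full match strings.

['l', 'cal', 'qrw']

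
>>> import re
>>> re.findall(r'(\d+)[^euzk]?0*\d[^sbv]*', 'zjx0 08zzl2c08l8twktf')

['0']

One capturing group, so `findall` returns just the captured substring from the one match — 1 in all.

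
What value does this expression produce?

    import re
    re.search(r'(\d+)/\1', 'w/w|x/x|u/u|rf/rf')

The backreference `\1` re-matches whatever the first group consumed, character for character.
`search` walks the string left to right and returns the first match it finds.
Here the pattern never matches, so the call returns None.

None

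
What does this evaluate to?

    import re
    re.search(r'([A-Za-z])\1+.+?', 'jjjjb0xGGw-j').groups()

('j',)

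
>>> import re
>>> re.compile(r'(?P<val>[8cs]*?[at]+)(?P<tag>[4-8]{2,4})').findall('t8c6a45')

[('a', '45')]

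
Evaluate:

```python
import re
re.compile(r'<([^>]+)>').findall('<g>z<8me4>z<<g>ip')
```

Matches: at [0:3] match '<g>', group 1 = 'g'; at [4:10] match '<8me4>', group 1 = '8me4'; at [11:15] match '<<g>', group 1 = '<g'.
`findall` collects group 1 from each match (3 total).

['g', '8me4', '<g']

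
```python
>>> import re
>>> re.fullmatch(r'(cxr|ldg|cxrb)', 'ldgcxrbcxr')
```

None

For `fullmatch`, every character of the input must be accounted for by the pattern.
Here the pattern can't cover the whole string, so the call returns None.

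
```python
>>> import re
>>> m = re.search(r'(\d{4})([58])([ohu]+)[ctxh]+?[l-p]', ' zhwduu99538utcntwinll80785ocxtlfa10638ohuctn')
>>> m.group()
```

This matches exactly 4 of a digit (captured); then one of [58] (captured); then one or more of one of [ohu] (captured); then one or more of one of [ctxh] (lazy), then a character in [l-p].
`re.search` tries every starting position until one works.
The match spans [7:16] → '99538utcn'.
Captured: group 1 = '9953', group 2 = '8', group 3 = 'u'.

'99538utcn'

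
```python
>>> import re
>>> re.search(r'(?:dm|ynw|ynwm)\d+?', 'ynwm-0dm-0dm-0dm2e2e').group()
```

`re.search` tries every starting position until one works.
The match spans [14:17] → 'dm2'.

'dm2'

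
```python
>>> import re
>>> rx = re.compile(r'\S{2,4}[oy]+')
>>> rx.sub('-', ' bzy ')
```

' - '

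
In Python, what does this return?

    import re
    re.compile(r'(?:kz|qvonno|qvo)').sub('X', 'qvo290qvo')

Each match is replaced by 'X'.

'X290X'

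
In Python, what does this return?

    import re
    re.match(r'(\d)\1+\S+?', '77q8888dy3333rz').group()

'77q'

`\1` is not a pattern — it's the concrete string captured by group 1, re-applied verbatim.
`match` is anchored at position 0; if the pattern doesn't fit there, it returns None.
The match spans [0:3] → '77q'.
Captured: group 1 = '7'.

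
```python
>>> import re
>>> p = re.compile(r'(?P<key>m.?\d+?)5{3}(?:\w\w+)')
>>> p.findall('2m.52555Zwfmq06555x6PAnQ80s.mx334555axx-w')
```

['m.52', 'mx334']

The pattern matches a literal 'm', then optionally any character, then one or more of a digit (lazy) (captured as 'key'); then exactly 3 of a literal '5'; then a word character, then one or more of a word character (non-capturing group).
Walking the string: at [1:27] match 'm.52555Zwfmq06555x6PAnQ80s', group 1 = 'm.52'; at [28:39] match 'mx334555axx', group 1 = 'mx334'.
One capturing group, so `findall` returns just the captured substring from each match — 2 in all.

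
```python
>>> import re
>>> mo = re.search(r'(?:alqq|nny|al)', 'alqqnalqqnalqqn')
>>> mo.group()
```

The regex engine tests alternatives in the order written; an earlier branch that matches wins even if a later one would match more.
Unlike `match`, `search` isn't anchored — it looks for the pattern anywhere in the string.
The match spans [0:4] → 'alqq'.

'alqq'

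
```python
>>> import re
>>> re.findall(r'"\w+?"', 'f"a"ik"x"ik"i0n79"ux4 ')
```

['"a"', '"x"', '"i0n79"']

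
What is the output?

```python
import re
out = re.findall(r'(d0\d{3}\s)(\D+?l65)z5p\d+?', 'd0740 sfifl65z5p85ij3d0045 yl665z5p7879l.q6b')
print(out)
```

Pattern: the literal 'd0', then exactly 3 of a digit, then whitespace (captured); then one or more of a non-digit (lazy), then the literal 'l65' (captured); then the literal 'z5p', then one or more of a digit (lazy).
Scanning left to right: at [0:17] match 'd0740 sfifl65z5p8', groups = ('d0740 ', 'sfifl65').
2 groups means the one result is a tuple of 2 captured strings — 1 here.

[('d0740 ', 'sfifl65')]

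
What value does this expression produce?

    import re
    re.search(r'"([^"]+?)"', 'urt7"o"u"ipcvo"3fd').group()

Unlike `match`, `search` isn't anchored — it looks for the pattern anywhere in the string.
The match spans [4:7] → '"o"'.
Captured: group 1 = 'o'.

'"o"'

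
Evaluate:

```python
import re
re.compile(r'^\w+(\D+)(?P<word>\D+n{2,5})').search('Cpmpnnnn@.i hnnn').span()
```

The pattern matches anchored at the start of the string; then one or more of a word character; then one or more of a non-digit (captured); then one or more of a non-digit, then 2 to 5 of a literal 'n' (captured as 'word').
Unlike `match`, `search` isn't anchored — it looks for the pattern anywhere in the string.
The match spans [0:16] → 'Cpmpnnnn@.i hnnn'.
Captured: group 1 = '@.i h', group 2 = 'nnn'.

(0, 16)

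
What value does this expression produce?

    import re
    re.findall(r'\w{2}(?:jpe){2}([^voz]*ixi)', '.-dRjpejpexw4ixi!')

['xw4ixi']

With a single group, `findall` returns only what that group captured — 1 item.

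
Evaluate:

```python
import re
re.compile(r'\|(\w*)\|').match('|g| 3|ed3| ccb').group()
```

'|g|'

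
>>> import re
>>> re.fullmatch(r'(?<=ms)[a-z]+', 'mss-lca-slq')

None

The `(?=…)`/`(?<=…)` assertion just peeks at neighbouring text; it doesn't advance the match position.
`re.fullmatch` is like wrapping the pattern in `^…$` (in single-line mode).
Here the pattern can't cover the whole string, so the call returns None.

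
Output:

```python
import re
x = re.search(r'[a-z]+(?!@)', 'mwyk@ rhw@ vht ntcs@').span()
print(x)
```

The negative lookaround is zero-width — it rules out positions where the adjacent text would match, without consuming anything.
`search` walks the string left to right and returns the first match it finds.
The match spans [0:3] → 'mwy'.

(0, 3)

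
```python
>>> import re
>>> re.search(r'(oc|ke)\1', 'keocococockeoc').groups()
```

The match spans [2:6] → 'ococ'.
Captured: group 1 = 'oc'.

('oc',)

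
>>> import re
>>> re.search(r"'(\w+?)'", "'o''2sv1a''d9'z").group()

"'o'"

The match spans [0:3] → "'o'".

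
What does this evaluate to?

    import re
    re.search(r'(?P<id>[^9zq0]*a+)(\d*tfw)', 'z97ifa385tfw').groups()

('7ifa', '385tfw')

This matches zero or more of any character except [9zq0], then one or more of a literal 'a' (captured as 'id'); then zero or more of a digit, then the literal 'tfw' (captured).
`search` walks the string left to right and returns the first match it finds.
The match spans [2:12] → '7ifa385tfw'.
Captured: group 1 = '7ifa', group 2 = '385tfw'.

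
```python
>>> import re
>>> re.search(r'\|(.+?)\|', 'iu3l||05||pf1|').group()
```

'||05|'

A `+?`/`*?`/`{m,n}?` starts at its minimum and grows only as far as needed for what follows to match.
The match spans [4:9] → '||05|'.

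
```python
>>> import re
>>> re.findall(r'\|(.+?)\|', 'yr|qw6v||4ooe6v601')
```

With the lazy modifier that quantifier settles for the fewest repetitions that let the rest of the pattern succeed (the atoms after it are unaffected and can still be greedy).
With a single group, `findall` returns only what that group captured — 1 item.

['qw6v']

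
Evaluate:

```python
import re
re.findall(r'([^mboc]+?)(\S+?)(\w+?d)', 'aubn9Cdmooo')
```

[('a', 'u', 'bn9Cd')]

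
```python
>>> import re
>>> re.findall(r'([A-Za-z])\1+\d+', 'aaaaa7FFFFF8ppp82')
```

['a', 'F', 'p']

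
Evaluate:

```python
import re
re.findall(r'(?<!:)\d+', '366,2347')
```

['366', '2347']

A negative assertion filters positions out without eating any characters.
Scanning left to right: at [0:3] → '366'; at [4:8] → '2347'.
No capturing groups, so `findall` returns the 2 full match strings.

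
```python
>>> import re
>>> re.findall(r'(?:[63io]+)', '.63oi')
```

['63oi']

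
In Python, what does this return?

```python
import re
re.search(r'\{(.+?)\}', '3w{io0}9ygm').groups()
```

`re.search` tries every starting position until one works.
The match spans [2:7] → '{io0}'.
Captured: group 1 = 'io0'.

('io0',)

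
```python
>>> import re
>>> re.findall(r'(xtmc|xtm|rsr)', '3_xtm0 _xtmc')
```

Branches in `(...|...)` are attempted left-to-right; the first branch that allows the whole pattern to succeed is taken.
Walking the string: at [2:5] match 'xtm', group 1 = 'xtm'; at [8:12] match 'xtmc', group 1 = 'xtmc'.
Because there's exactly one group, `findall` drops the full match and keeps group 1 from each hit.

['xtm', 'xtmc']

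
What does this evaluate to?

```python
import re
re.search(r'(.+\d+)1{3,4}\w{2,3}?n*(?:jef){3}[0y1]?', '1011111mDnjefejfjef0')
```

None

The pattern matches one or more of any character, then one or more of a digit (captured); then 3 to 4 of a literal '1', then 2 to 3 of a word character (lazy), then zero or more of a literal 'n'; then the literal 'jef' repeated 3 times, then optionally one of [0y1].
`re.search` scans for the first position where the pattern succeeds.
Here nothing in the string fits, so the call returns None.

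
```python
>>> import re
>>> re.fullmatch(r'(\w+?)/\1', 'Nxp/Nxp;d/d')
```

`re.fullmatch` is like wrapping the pattern in `^…$` (in single-line mode).
Here the pattern can't cover the whole string, so the call returns None.

None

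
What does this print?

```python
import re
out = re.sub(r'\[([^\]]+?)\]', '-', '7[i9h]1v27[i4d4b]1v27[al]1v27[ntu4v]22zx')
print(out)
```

Matches: at [1:6] → '[i9h]'; at [10:17] → '[i4d4b]'; at [21:25] → '[al]'; at [29:36] → '[ntu4v]'.
`sub` substitutes '-' at each match site.

7-1v27-1v27-1v27-22zx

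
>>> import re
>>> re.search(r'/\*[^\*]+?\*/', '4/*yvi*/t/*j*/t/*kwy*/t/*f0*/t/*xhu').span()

The match spans [1:8] → '/*yvi*/'.

(1, 8)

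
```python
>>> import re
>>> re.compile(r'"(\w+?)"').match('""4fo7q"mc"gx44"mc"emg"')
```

`re.match` only tries the pattern at the start of the string.
Here position 0 doesn't satisfy it, so the call returns None.

None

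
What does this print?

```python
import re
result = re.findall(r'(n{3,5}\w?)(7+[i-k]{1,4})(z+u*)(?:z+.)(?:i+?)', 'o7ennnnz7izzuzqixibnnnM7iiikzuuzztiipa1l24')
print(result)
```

[('nnnnz', '7i', 'zzu'), ('nnnM', '7iiik', 'zuu')]

With 3 capturing groups, `findall` returns a 3-tuple per match.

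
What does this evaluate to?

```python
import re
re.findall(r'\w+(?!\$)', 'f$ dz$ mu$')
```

['d', 'm']

`(?!…)`/`(?<!…)` only lets a position through if the neighbouring text does NOT match; no characters are consumed.
Walking the string: at [3:4] → 'd'; at [7:8] → 'm'.
`findall` yields the raw match text (2 of them) because the pattern has no groups.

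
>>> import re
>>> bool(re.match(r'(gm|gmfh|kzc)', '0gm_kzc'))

`re.match` won't scan ahead — the pattern has to work from the very first character.
Here position 0 doesn't satisfy it, so the call returns None, and `bool(None)` is False.

False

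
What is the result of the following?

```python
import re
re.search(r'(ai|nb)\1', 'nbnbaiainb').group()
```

`\1` is not a pattern — it's the concrete string captured by group 1, re-applied verbatim.
The match spans [0:4] → 'nbnb'.

'nbnb'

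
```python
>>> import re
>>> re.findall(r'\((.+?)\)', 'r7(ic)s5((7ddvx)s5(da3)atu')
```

The `?` after the quantifier makes it lazy — it takes as little as possible before letting the rest of the pattern try.
One capturing group, so `findall` returns just the captured substring from each match — 3 in all.

['ic', '(7ddvx', 'da3']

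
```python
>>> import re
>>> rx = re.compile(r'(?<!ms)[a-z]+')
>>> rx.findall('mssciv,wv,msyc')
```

A negative assertion filters positions out without eating any characters.
With no groups in the pattern, `findall` gives back each whole match — 3 here.

['mssciv', 'wv', 'msyc']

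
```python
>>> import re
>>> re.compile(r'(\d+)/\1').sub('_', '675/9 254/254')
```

After group 1 captures some text, `\1` only succeeds where that same text appears again.
`sub` substitutes '_' at each match site.

'675/9 _'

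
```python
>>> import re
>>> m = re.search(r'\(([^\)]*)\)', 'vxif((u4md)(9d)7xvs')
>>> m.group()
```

'((u4md)'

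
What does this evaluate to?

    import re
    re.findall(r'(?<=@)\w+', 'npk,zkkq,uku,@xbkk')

Lookahead/lookbehind check context without consuming it, so the matched span excludes the asserted characters.
With no groups in the pattern, `findall` gives back each whole match — 1 here.

['xbkk']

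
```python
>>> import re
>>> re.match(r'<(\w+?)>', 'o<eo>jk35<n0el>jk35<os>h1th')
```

None

`match` is anchored at position 0; if the pattern doesn't fit there, it returns None.
Here the string doesn't start with a match, so the call returns None.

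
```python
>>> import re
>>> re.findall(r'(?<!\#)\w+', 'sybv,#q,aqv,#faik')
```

['sybv', 'aqv', 'aik']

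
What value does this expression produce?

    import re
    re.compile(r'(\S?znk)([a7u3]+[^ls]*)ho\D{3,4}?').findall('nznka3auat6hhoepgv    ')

This matches optionally a non-whitespace character, then the literal 'znk' (captured); then one or more of one of [a7u3], then zero or more of any character except [ls] (captured); then the literal 'ho', then 3 to 4 of a non-digit (lazy).
Walking the string: at [0:17] match 'nznka3auat6hhoepg', groups = ('nznk', 'a3auat6h').
`findall` packs the 2 group values into a tuple for every match.

[('nznk', 'a3auat6h')]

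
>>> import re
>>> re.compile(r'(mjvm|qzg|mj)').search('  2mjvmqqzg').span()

(3, 7)

Branches in `(...|...)` are attempted left-to-right; the first branch that allows the whole pattern to succeed is taken.
The match spans [3:7] → 'mjvm'.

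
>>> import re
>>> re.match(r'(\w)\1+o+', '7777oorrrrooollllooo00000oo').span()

(0, 6)

`\1` is not a pattern — it's the concrete string captured by group 1, re-applied verbatim.
With `match`, the pattern is implicitly anchored at the beginning.
The match spans [0:6] → '7777oo'.
Captured: group 1 = '7'.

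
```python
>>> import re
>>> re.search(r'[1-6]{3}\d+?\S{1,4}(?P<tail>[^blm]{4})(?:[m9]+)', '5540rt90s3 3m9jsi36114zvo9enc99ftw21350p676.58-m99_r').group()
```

The match spans [0:14] → '5540rt90s3 3m9'.

'5540rt90s3 3m9'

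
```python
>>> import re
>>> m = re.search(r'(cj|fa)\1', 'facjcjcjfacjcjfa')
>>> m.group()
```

'cjcj'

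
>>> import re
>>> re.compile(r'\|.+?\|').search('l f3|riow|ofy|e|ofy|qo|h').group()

'|riow|'

The match spans [4:10] → '|riow|'.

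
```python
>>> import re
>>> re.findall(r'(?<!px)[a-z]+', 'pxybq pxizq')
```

['pxybq', 'pxizq']

`(?!…)`/`(?<!…)` only lets a position through if the neighbouring text does NOT match; no characters are consumed.
Scanning left to right: at [0:5] → 'pxybq'; at [6:11] → 'pxizq'.
Since nothing is captured, `findall` lists the 2 matched substrings directly.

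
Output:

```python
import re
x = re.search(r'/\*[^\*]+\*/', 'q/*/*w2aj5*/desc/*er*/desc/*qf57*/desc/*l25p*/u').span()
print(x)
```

The match spans [3:12] → '/*w2aj5*/'.

(3, 12)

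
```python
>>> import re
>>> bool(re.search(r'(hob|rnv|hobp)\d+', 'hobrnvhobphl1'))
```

`re.search` scans for the first position where the pattern succeeds.
Here nothing in the string fits, so the call returns None, and `bool(None)` is False.

False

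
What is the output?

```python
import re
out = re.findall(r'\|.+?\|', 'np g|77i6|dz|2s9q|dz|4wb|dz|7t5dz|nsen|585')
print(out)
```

['|77i6|', '|2s9q|', '|4wb|', '|7t5dz|']

Lazy quantifiers expand one character at a time until the remainder of the pattern can match.
Walking the string: at [4:10] → '|77i6|'; at [12:18] → '|2s9q|'; at [20:25] → '|4wb|'; at [27:34] → '|7t5dz|'.
With no groups in the pattern, `findall` gives back each whole match — 4 here.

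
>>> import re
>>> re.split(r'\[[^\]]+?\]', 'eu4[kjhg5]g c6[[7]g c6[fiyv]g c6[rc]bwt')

['eu4', 'g c6', 'g c6', 'g c6', 'bwt']

Matches to split on: at [3:10] → '[kjhg5]'; at [14:18] → '[[7]'; at [22:28] → '[fiyv]'; at [32:36] → '[rc]'.
The string is cut at each match, leaving 5 pieces.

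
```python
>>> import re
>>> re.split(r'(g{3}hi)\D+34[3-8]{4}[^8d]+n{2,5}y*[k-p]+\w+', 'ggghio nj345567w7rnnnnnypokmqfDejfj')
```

['', 'ggghi', '']

Pattern: exactly 3 of the literal 'g', then the literal 'hi' (captured); then one or more of a non-digit, then the literal '34', then exactly 4 of a character in [3-8]; then one or more of any character except [8d], then 2 to 5 of the literal 'n', then zero or more of the literal 'y'; then one or more of a character in [k-p]; then one or more of a word character.
With a capturing group present, the delimiter's captured portion is kept in the result list.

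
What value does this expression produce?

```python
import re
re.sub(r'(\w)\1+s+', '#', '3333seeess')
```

'##'

A backreference is literal: `\1` must see the identical characters the first group matched.
Matches: at [0:5] → '3333s'; at [5:10] → 'eeess'.
Every occurrence is swapped for '#'.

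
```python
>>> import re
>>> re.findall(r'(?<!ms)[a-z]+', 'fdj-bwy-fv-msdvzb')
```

`(?!…)`/`(?<!…)` only lets a position through if the neighbouring text does NOT match; no characters are consumed.
Matches: at [0:3] → 'fdj'; at [4:7] → 'bwy'; at [8:10] → 'fv'; at [11:17] → 'msdvzb'.
No capturing groups, so `findall` returns the 4 full match strings.

['fdj', 'bwy', 'fv', 'msdvzb']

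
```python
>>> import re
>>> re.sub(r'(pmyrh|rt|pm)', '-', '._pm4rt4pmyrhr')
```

'._-4-4-r'

The regex engine tests alternatives in the order written; an earlier branch that matches wins even if a later one would match more.
Matches: at [2:4] → 'pm'; at [5:7] → 'rt'; at [8:13] → 'pmyrh'.
`sub` substitutes '-' at each match site.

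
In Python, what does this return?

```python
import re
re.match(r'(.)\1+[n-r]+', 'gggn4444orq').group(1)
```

'g'

The match spans [0:4] → 'gggn'.
Captured: group 1 = 'g'.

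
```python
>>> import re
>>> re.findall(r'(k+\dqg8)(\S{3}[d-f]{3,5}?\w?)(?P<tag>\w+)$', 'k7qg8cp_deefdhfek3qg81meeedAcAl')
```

[('k7qg8', 'cp_deef', 'dhfek3qg81meeedAcAl')]

This matches one or more of a literal 'k', then a digit, then the literal 'qg8' (captured); then exactly 3 of a non-whitespace character, then 3 to 5 of a character in [d-f] (lazy), then optionally a word character (captured); then one or more of a word character (captured as 'tag'); then anchored at the end.
A `+?`/`*?`/`{m,n}?` starts at its minimum and grows only as far as needed for what follows to match.
Matches: at [0:31] match 'k7qg8cp_deefdhfek3qg81meeedAcAl', groups = ('k7qg8', 'cp_deef', 'dhfek3qg81meeedAcAl').
3 groups means the one result is a tuple of 3 captured strings — 1 here.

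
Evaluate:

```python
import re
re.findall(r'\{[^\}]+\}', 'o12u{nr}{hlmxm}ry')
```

['{nr}', '{hlmxm}']

`findall` yields the raw match text (2 of them) because the pattern has no groups.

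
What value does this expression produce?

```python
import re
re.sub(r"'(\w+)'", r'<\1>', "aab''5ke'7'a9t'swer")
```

"aab'<5ke>7<a9t>swer"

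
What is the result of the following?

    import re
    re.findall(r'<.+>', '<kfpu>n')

['<kfpu>']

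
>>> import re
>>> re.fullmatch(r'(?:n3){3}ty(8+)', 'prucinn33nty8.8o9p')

Pattern: the literal 'n3' repeated 3 times, then the literal 'ty'; then one or more of a literal '8' (captured).
`fullmatch` succeeds only if the pattern covers the string from start to end.
Here the string isn't matched end-to-end, so the call returns None.

None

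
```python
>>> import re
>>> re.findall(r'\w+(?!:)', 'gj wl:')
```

['gj', 'w']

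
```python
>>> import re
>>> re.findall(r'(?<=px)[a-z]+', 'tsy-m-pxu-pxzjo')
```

Because the assertion is zero-width, the text it checks is not consumed and won't appear in the result.
With no groups in the pattern, `findall` gives back each whole match — 2 here.

['u', 'zjo']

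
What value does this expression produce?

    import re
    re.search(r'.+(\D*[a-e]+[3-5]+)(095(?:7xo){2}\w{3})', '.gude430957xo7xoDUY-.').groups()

The match spans [0:19] → '.gude430957xo7xoDUY'.
Captured: group 1 = 'e43', group 2 = '0957xo7xoDUY'.

('e43', '0957xo7xoDUY')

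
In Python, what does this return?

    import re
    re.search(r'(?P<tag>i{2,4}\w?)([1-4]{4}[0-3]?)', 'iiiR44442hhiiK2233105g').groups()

('iiiR', '44442')

Pattern: 2 to 4 of the literal 'i', then optionally a word character (captured as 'tag'); then exactly 4 of a character in [1-4], then optionally a character in [0-3] (captured).
`search` walks the string left to right and returns the first match it finds.
The match spans [0:9] → 'iiiR44442'.
Captured: group 1 = 'iiiR', group 2 = '44442'.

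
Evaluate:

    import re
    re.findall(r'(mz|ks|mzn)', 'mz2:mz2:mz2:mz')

['mz', 'mz', 'mz', 'mz']

Matches: at [0:2] match 'mz', group 1 = 'mz'; at [4:6] match 'mz', group 1 = 'mz'; at [8:10] match 'mz', group 1 = 'mz'; at [12:14] match 'mz', group 1 = 'mz'.
Because there's exactly one group, `findall` drops the full match and keeps group 1 from each hit.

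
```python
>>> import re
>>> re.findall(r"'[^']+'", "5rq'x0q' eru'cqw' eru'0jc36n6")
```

Since nothing is captured, `findall` lists the 2 matched substrings directly.

["'x0q'", "'cqw'"]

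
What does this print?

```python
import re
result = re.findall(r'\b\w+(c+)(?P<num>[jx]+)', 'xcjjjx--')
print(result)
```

Pattern: a word boundary (`\b`, zero-width); then one or more of a word character; then one or more of a literal 'c' (captured); then one or more of one of [jx] (captured as 'num').
Walking the string: at [0:6] match 'xcjjjx', groups = ('c', 'jjjx').
2 groups means the one result is a tuple of 2 captured strings — 1 here.

[('c', 'jjjx')]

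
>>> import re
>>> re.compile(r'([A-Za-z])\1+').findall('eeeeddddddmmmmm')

['e', 'd', 'm']

`\1` has to match the exact text group 1 already captured.
Scanning left to right: at [0:4] match 'eeee', group 1 = 'e'; at [4:10] match 'dddddd', group 1 = 'd'; at [10:15] match 'mmmmm', group 1 = 'm'.
One capturing group, so `findall` returns just the captured substring from each match — 3 in all.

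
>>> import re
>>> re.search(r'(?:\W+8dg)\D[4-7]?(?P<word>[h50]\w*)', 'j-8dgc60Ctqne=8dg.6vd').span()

Pattern: one or more of a non-word character, then the literal '8dg' (non-capturing group); then a non-digit, then optionally a character in [4-7]; then one of [h50], then zero or more of a word character (captured as 'word').
The match spans [1:13] → '-8dgc60Ctqne'.

(1, 13)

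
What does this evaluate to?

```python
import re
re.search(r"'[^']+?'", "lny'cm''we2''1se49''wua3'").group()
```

"'cm'"

`re.search` tries every starting position until one works.
The match spans [3:7] → "'cm'".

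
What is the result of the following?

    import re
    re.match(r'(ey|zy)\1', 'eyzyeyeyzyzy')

None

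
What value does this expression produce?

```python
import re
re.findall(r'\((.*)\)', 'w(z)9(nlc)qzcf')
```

Scanning left to right: at [1:10] match '(z)9(nlc)', group 1 = 'z)9(nlc'.
Because there's exactly one group, `findall` drops the full match and keeps group 1 from the one hit.

['z)9(nlc']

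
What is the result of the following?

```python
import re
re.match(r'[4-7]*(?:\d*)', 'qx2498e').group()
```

With `match`, the pattern is implicitly anchored at the beginning.
The match spans [0:0] → ''.

''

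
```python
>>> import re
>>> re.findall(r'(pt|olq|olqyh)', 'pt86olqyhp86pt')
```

Branches in `(...|...)` are attempted left-to-right; the first branch that allows the whole pattern to succeed is taken.
`findall` collects group 1 from each match (3 total).

['pt', 'olq', 'pt']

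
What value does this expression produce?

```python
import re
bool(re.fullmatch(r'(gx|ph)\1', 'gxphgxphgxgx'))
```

False

A backreference is literal: `\1` must see the identical characters the first group matched.
`fullmatch` succeeds only if the pattern covers the string from start to end.
Here there's no way to consume every character, so the call returns None, and `bool(None)` is False.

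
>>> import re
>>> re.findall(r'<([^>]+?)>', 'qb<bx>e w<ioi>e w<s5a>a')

With a single group, `findall` returns only what that group captured — 3 items.

['bx', 'ioi', 's5a']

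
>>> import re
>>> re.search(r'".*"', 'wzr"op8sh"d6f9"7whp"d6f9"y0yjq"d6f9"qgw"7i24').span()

(3, 40)

`re.search` tries every starting position until one works.
The match spans [3:40] → '"op8sh"d6f9"7whp"d6f9"y0yjq"d6f9"qgw"'.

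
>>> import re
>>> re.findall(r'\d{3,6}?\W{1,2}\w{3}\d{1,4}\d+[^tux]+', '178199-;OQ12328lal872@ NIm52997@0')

['178199-;OQ12328lal872@ NIm52997@0']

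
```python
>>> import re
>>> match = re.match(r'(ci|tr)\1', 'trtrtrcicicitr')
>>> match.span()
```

(0, 4)

`re.match` won't scan ahead — the pattern has to work from the very first character.
The match spans [0:4] → 'trtr'.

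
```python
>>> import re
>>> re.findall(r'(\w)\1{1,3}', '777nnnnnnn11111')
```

['7', 'n', 'n', '1']

`\1` is not a pattern — it's the concrete string captured by group 1, re-applied verbatim.
Scanning left to right: at [0:3] match '777', group 1 = '7'; at [3:7] match 'nnnn', group 1 = 'n'; at [7:10] match 'nnn', group 1 = 'n'; at [10:14] match '1111', group 1 = '1'.
One capturing group, so `findall` returns just the captured substring from each match — 4 in all.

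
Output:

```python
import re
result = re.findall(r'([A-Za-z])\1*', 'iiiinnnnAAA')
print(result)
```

['i', 'n', 'A']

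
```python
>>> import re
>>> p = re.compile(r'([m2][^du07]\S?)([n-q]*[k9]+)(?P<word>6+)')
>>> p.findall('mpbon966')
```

With 3 capturing groups, `findall` returns a 3-tuple per match.

[('mpb', 'on9', '66')]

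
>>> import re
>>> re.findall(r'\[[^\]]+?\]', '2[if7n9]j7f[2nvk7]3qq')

['[if7n9]', '[2nvk7]']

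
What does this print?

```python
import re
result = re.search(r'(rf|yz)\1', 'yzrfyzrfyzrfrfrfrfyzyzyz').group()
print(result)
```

The backreference `\1` re-matches whatever the first group consumed, character for character.
Unlike `match`, `search` isn't anchored — it looks for the pattern anywhere in the string.
The match spans [10:14] → 'rfrf'.
Captured: group 1 = 'rf'.

rfrf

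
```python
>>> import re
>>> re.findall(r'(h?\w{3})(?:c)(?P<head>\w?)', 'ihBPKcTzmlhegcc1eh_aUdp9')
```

[('hBPK', 'T'), ('hegc', '1')]

The pattern matches optionally the literal 'h', then exactly 3 of a word character (captured); then a literal 'c' (non-capturing group); then optionally a word character (captured as 'head').
Scanning left to right: at [1:7] match 'hBPKcT', groups = ('hBPK', 'T'); at [10:16] match 'hegcc1', groups = ('hegc', '1').
2 groups means each result is a tuple of 2 captured strings — 2 here.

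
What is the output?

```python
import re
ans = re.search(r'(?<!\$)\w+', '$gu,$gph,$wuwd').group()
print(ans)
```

`(?!…)`/`(?<!…)` only lets a position through if the neighbouring text does NOT match; no characters are consumed.
The match spans [2:3] → 'u'.

u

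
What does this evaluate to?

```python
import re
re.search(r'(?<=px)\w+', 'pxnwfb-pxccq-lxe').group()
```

'nwfb'

Lookahead/lookbehind check context without consuming it, so the matched span excludes the asserted characters.
The match spans [2:6] → 'nwfb'.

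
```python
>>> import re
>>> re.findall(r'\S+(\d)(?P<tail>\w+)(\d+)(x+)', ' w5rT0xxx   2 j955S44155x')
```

[('5', 'rT', '0', 'xxx'), ('1', '5', '5', 'x')]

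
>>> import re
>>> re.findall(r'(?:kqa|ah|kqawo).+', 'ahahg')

Scanning left to right: at [0:5] → 'ahahg'.
`findall` yields the raw match text (1 of them) because the pattern has no groups.

['ahahg']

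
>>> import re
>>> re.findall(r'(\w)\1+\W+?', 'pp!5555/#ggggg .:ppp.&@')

['p', '5', 'g', 'p']

`\1` is not a pattern — it's the concrete string captured by group 1, re-applied verbatim.
One capturing group, so `findall` returns just the captured substring from each match — 4 in all.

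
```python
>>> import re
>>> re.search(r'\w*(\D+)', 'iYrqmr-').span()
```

(0, 7)

The match spans [0:7] → 'iYrqmr-'.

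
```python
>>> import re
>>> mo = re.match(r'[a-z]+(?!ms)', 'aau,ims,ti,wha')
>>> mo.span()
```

The negative lookahead/lookbehind blocks any match where the forbidden context is present.
`re.match` only tries the pattern at the start of the string.
The match spans [0:3] → 'aau'.

(0, 3)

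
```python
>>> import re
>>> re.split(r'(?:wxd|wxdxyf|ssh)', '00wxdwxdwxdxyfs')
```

['00', '', '', 'xyfs']

Branches in `(...|...)` are attempted left-to-right; the first branch that allows the whole pattern to succeed is taken.
Each match becomes a cut point; 4 segments remain.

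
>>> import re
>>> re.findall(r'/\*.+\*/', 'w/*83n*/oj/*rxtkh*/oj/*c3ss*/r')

['/*83n*/oj/*rxtkh*/oj/*c3ss*/']

Walking the string: at [1:29] → '/*83n*/oj/*rxtkh*/oj/*c3ss*/'.
No capturing groups, so `findall` returns the 1 full match string.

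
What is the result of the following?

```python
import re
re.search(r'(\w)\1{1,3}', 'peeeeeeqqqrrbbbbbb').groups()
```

The match spans [1:5] → 'eeee'.
Captured: group 1 = 'e'.

('e',)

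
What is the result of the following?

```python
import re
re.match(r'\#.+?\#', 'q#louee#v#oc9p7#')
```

None

`re.match` won't scan ahead — the pattern has to work from the very first character.
Here the string doesn't start with a match, so the call returns None.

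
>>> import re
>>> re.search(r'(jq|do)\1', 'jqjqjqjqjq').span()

(0, 4)

`\1` has to match the exact text group 1 already captured.
`search` walks the string left to right and returns the first match it finds.
The match spans [0:4] → 'jqjq'.
Captured: group 1 = 'jq'.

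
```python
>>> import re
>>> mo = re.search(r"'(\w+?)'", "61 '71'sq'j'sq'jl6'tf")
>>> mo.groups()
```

('71',)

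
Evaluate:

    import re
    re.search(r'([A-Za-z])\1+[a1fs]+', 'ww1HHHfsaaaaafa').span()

(0, 3)

After group 1 captures some text, `\1` only succeeds where that same text appears again.
`re.search` scans for the first position where the pattern succeeds.
The match spans [0:3] → 'ww1'.
Captured: group 1 = 'w'.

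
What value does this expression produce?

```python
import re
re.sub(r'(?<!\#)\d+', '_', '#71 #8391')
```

'#7_ #8_'

A negative assertion filters positions out without eating any characters.
Every occurrence is swapped for '_'.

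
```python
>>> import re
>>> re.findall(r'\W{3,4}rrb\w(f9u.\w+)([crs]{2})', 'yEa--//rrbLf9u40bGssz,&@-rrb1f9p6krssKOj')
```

[('f9u40bG', 'ss')]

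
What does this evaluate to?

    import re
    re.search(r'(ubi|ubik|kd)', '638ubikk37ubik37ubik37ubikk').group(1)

'ubi'

The match spans [3:6] → 'ubi'.
Captured: group 1 = 'ubi'.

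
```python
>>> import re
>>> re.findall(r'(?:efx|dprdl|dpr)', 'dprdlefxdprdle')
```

['dprdl', 'efx', 'dprdl']

`|` is ordered: at each position the engine commits to the first alternative that works.
Walking the string: at [0:5] → 'dprdl'; at [5:8] → 'efx'; at [8:13] → 'dprdl'.
`findall` yields the raw match text (3 of them) because the pattern has no groups.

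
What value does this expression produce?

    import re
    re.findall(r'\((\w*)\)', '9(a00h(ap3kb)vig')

Matches: at [6:13] match '(ap3kb)', group 1 = 'ap3kb'.
`findall` collects group 1 from the one match (1 total).

['ap3kb']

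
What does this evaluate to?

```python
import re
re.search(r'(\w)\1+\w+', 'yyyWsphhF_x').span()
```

(0, 11)

`\1` is not a pattern — it's the concrete string captured by group 1, re-applied verbatim.
`search` walks the string left to right and returns the first match it finds.
The match spans [0:11] → 'yyyWsphhF_x'.
Captured: group 1 = 'y'.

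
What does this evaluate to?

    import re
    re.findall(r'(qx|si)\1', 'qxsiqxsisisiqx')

['si']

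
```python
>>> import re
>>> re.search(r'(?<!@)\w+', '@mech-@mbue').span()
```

Because the assertion is negative and zero-width, positions next to the forbidden text are skipped.
Unlike `match`, `search` isn't anchored — it looks for the pattern anywhere in the string.
The match spans [2:5] → 'ech'.

(2, 5)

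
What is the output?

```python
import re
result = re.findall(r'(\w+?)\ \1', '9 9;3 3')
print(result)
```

['9', '3']

The backreference `\1` re-matches whatever the first group consumed, character for character.
Because there's exactly one group, `findall` drops the full match and keeps group 1 from each hit.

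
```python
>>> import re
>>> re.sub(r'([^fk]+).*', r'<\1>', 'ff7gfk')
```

This matches one or more of any character except [fk] (captured); then zero or more of any character.
Matches: at [2:6] → '7gfk'.
`\1` in the replacement pulls in group 1's text for each match.

'ff<7g>'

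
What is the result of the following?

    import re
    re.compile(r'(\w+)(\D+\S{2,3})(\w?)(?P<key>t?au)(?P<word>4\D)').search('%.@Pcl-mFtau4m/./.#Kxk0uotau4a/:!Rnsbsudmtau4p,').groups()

The pattern matches one or more of a word character (captured); then one or more of a non-digit, then 2 to 3 of a non-whitespace character (captured); then optionally a word character (captured); then optionally a literal 't', then the literal 'au' (captured as 'key'); then a literal '4', then a non-digit (captured as 'word').
`re.search` tries every starting position until one works.
The match spans [3:14] → 'Pcl-mFtau4m'.
Captured: group 1 = 'Pcl', group 2 = '-mFt', group 3 = '', group 4 = 'au', group 5 = '4m'.

('Pcl', '-mFt', '', 'au', '4m')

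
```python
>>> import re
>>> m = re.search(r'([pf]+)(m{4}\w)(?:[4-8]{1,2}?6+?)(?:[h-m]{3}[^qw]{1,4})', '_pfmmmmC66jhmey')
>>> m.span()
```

The match spans [1:15] → 'pfmmmmC66jhmey'.

(1, 15)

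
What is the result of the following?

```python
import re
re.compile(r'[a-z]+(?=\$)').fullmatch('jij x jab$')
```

None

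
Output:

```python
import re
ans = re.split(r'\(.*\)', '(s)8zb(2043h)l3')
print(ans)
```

['', 'l3']

Matches to split on: at [0:13] → '(s)8zb(2043h)'.
Splitting on the pattern gives 2 pieces.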